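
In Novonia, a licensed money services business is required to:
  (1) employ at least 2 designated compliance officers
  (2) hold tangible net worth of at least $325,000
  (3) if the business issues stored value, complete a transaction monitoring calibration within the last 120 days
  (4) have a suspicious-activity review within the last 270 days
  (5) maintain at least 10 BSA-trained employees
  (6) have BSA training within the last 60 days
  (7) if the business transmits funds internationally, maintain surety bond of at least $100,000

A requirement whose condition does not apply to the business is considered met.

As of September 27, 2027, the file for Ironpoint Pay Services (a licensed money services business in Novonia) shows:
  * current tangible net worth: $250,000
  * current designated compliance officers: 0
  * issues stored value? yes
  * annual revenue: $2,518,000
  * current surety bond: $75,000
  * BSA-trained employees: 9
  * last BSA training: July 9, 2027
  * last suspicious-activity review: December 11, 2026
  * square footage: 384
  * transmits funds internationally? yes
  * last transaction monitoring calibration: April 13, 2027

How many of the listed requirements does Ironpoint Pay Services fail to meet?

7

1. designated compliance officers 0 < 2 → not met
2. tangible net worth $250,000 < $325,000 → not met
3. condition 'issues stored value' holds; transaction monitoring calibration 167 days ago vs limit 120 → not met
4. suspicious-activity review 290 days ago vs limit 270 → not met
5. BSA-trained employees 9 < 10 → not met
6. BSA training 80 days ago vs limit 60 → not met
7. condition 'transmits funds internationally' holds; surety bond $75,000 < $100,000 → not met
Not met: 7 of 7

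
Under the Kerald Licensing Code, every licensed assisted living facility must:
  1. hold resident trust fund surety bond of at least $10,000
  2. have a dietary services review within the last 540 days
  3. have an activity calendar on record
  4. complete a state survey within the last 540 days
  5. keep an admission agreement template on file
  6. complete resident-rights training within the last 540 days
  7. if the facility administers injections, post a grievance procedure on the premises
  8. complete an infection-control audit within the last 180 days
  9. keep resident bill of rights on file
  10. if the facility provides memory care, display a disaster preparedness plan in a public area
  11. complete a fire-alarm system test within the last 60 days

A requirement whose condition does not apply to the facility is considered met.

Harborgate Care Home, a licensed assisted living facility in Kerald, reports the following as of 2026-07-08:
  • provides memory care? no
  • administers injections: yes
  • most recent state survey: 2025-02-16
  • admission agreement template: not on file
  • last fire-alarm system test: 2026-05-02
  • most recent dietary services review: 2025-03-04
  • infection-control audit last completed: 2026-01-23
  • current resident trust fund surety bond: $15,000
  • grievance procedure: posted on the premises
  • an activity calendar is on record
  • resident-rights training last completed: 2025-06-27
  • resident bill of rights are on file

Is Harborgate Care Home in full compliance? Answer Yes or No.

No

1. resident trust fund surety bond $15,000 ≥ $10,000 → met
2. dietary services review 491 days ago vs limit 540 → met
3. activity calendar present → met
4. state survey 507 days ago vs limit 540 → met
5. admission agreement template absent → not met
6. resident-rights training 376 days ago vs limit 540 → met
7. condition 'administers injections' holds; grievance procedure present → met
8. infection-control audit 166 days ago vs limit 180 → met
9. resident bill of rights present → met
10. condition 'provides memory care' does not hold → requirement n/a → met
11. fire-alarm system test 67 days ago vs limit 60 → not met
Not met: 5, 11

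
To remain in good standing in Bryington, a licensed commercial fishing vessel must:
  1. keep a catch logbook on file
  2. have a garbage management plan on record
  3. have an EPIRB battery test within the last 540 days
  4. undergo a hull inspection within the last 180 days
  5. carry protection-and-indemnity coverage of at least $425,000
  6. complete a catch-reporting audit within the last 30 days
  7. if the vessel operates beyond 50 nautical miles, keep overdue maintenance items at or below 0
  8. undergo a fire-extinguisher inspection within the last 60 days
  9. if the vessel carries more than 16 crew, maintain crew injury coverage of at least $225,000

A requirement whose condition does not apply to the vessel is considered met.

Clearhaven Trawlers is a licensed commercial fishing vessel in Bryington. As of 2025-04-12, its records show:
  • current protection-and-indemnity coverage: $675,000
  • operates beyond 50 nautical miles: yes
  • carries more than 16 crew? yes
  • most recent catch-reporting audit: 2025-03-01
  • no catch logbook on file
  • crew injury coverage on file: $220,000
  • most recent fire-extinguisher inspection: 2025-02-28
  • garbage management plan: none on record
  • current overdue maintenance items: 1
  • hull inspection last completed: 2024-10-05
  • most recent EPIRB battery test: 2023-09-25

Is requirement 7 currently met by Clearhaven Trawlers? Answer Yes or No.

7. condition 'operates beyond 50 nautical miles' holds; overdue maintenance items 1 > 0 → not met

No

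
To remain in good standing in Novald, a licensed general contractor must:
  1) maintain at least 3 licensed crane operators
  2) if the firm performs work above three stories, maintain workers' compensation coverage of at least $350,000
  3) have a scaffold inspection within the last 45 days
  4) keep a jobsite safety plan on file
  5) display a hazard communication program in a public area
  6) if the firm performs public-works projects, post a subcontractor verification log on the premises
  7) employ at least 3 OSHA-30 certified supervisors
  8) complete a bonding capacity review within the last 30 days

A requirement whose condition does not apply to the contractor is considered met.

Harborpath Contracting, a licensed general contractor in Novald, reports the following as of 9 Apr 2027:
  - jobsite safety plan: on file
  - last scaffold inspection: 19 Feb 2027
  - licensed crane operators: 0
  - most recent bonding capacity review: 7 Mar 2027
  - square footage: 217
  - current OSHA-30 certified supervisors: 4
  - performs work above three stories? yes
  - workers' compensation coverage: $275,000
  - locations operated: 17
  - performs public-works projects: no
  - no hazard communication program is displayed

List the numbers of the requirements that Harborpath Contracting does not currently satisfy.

1. licensed crane operators 0 < 3 → not met
2. condition 'performs work above three stories' holds; workers' compensation coverage $275,000 < $350,000 → not met
3. scaffold inspection 49 days ago vs limit 45 → not met
4. jobsite safety plan present → met
5. hazard communication program absent → not met
6. condition 'performs public-works projects' does not hold → requirement n/a → met
7. OSHA-30 certified supervisors 4 ≥ 3 → met
8. bonding capacity review 33 days ago vs limit 30 → not met
Not met: 1, 2, 3, 5, 8

1, 2, 3, 5, 8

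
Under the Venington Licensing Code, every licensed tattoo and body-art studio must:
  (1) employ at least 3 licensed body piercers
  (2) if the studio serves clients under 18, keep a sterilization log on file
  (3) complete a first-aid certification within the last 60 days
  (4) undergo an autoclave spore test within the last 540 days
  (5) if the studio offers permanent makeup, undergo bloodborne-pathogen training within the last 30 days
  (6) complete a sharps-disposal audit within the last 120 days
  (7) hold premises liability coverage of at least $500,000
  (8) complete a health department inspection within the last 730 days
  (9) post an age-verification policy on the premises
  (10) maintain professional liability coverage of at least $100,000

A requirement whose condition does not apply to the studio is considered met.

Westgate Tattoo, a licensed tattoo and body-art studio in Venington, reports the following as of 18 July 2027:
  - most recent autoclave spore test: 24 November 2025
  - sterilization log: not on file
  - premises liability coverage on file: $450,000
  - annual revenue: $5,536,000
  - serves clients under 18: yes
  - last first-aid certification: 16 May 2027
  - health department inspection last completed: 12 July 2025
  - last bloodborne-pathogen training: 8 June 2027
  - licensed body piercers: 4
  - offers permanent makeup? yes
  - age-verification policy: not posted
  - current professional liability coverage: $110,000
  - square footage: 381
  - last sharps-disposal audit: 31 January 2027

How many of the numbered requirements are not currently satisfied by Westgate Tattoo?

1. licensed body piercers 4 ≥ 3 → met
2. condition 'serves clients under 18' holds; sterilization log absent → not met
3. first-aid certification 63 days ago vs limit 60 → not met
4. autoclave spore test 601 days ago vs limit 540 → not met
5. condition 'offers permanent makeup' holds; bloodborne-pathogen training 40 days ago vs limit 30 → not met
6. sharps-disposal audit 168 days ago vs limit 120 → not met
7. premises liability coverage $450,000 < $500,000 → not met
8. health department inspection 736 days ago vs limit 730 → not met
9. age-verification policy absent → not met
10. professional liability coverage $110,000 ≥ $100,000 → met
Not met: 8 of 10

8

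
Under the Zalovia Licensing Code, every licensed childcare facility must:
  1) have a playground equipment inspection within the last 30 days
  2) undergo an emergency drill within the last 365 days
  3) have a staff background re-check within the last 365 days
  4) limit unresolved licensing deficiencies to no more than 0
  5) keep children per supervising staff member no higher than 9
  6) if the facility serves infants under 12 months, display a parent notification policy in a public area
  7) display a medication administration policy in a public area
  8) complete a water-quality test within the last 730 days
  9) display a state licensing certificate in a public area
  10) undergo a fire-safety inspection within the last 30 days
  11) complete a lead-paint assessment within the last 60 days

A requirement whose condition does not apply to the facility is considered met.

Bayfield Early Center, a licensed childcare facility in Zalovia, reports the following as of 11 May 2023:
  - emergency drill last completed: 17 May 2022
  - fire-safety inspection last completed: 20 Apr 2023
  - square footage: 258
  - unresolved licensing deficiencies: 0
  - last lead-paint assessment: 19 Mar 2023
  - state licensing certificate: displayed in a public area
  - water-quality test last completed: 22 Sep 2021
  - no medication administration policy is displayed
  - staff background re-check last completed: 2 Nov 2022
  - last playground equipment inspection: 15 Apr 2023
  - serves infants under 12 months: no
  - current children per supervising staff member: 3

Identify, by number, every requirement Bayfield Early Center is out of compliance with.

1. playground equipment inspection 26 days ago vs limit 30 → met
2. emergency drill 359 days ago vs limit 365 → met
3. staff background re-check 190 days ago vs limit 365 → met
4. unresolved licensing deficiencies 0 ≤ 0 → met
5. children per supervising staff member 3 ≤ 9 → met
6. condition 'serves infants under 12 months' does not hold → requirement n/a → met
7. medication administration policy absent → not met
8. water-quality test 596 days ago vs limit 730 → met
9. state licensing certificate present → met
10. fire-safety inspection 21 days ago vs limit 30 → met
11. lead-paint assessment 53 days ago vs limit 60 → met
Not met: 7

7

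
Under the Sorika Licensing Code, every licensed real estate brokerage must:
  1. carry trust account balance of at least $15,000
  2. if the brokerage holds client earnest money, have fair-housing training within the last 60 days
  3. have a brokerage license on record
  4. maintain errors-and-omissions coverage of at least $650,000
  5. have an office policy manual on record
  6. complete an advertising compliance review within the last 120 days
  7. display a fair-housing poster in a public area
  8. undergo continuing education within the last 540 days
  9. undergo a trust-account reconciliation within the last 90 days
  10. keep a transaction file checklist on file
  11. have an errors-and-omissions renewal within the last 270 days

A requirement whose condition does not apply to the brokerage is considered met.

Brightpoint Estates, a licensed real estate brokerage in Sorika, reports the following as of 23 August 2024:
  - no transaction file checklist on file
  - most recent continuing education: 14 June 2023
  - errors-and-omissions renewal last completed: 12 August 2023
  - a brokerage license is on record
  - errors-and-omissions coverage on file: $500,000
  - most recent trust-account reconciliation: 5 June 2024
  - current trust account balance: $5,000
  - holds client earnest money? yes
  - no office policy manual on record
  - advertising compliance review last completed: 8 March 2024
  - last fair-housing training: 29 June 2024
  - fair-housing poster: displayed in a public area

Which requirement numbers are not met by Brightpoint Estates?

1, 4, 5, 6, 10, 11

1. trust account balance $5,000 < $15,000 → not met
2. condition 'holds client earnest money' holds; fair-housing training 55 days ago vs limit 60 → met
3. brokerage license present → met
4. errors-and-omissions coverage $500,000 < $650,000 → not met
5. office policy manual absent → not met
6. advertising compliance review 168 days ago vs limit 120 → not met
7. fair-housing poster present → met
8. continuing education 436 days ago vs limit 540 → met
9. trust-account reconciliation 79 days ago vs limit 90 → met
10. transaction file checklist absent → not met
11. errors-and-omissions renewal 377 days ago vs limit 270 → not met
Not met: 1, 4, 5, 6, 10, 11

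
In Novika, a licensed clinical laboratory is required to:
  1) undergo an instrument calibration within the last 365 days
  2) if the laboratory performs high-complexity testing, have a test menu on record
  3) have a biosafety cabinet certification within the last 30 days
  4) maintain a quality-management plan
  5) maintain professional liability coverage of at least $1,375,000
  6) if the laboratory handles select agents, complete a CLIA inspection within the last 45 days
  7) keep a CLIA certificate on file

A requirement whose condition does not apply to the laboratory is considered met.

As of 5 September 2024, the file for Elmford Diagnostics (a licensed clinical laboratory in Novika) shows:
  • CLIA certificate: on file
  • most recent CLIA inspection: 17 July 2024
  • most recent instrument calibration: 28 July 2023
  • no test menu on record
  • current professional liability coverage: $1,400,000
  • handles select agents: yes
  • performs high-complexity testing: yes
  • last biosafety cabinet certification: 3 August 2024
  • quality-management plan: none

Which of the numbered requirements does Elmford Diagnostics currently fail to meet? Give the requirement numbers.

1. instrument calibration 405 days ago vs limit 365 → not met
2. condition 'performs high-complexity testing' holds; test menu absent → not met
3. biosafety cabinet certification 33 days ago vs limit 30 → not met
4. quality-management plan absent → not met
5. professional liability coverage $1,400,000 ≥ $1,375,000 → met
6. condition 'handles select agents' holds; CLIA inspection 50 days ago vs limit 45 → not met
7. CLIA certificate present → met
Not met: 1, 2, 3, 4, 6

1, 2, 3, 4, 6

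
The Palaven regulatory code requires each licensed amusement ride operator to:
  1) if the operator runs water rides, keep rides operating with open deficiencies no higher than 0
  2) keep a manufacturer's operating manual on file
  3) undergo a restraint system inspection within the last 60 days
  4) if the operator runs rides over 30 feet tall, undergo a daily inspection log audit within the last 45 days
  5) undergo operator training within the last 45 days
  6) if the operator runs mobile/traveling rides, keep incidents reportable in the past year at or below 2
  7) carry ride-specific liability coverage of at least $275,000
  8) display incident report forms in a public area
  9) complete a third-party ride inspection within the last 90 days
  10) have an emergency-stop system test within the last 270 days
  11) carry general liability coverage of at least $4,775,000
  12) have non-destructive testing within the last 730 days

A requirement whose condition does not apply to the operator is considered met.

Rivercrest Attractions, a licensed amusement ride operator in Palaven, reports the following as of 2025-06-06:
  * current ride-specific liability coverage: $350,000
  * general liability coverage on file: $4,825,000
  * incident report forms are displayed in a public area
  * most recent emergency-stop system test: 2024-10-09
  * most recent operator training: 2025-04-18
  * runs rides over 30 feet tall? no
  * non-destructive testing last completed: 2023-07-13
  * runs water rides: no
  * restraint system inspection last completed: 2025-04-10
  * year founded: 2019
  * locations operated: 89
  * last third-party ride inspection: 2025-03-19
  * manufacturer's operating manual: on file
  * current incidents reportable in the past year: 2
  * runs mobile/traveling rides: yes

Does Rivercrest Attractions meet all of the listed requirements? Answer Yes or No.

1. condition 'runs water rides' does not hold → requirement n/a → met
2. manufacturer's operating manual present → met
3. restraint system inspection 57 days ago vs limit 60 → met
4. condition 'runs rides over 30 feet tall' does not hold → requirement n/a → met
5. operator training 49 days ago vs limit 45 → not met
6. condition 'runs mobile/traveling rides' holds; incidents reportable in the past year 2 ≤ 2 → met
7. ride-specific liability coverage $350,000 ≥ $275,000 → met
8. incident report forms present → met
9. third-party ride inspection 79 days ago vs limit 90 → met
10. emergency-stop system test 240 days ago vs limit 270 → met
11. general liability coverage $4,825,000 ≥ $4,775,000 → met
12. non-destructive testing 694 days ago vs limit 730 → met
Not met: 5

No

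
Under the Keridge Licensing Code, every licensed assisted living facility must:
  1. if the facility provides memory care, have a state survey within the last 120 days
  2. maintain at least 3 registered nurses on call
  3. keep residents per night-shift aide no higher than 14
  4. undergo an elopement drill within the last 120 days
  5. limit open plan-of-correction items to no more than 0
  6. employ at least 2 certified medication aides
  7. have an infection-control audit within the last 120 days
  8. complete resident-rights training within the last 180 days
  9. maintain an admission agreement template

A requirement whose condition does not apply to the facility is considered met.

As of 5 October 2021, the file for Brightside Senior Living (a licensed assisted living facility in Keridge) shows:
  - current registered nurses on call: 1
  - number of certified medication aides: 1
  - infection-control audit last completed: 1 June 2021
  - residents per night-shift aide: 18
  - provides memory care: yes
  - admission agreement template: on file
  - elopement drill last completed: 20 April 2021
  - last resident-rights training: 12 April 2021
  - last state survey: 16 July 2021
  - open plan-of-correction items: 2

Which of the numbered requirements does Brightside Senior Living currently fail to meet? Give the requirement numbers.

1. condition 'provides memory care' holds; state survey 81 days ago vs limit 120 → met
2. registered nurses on call 1 < 3 → not met
3. residents per night-shift aide 18 > 14 → not met
4. elopement drill 168 days ago vs limit 120 → not met
5. open plan-of-correction items 2 > 0 → not met
6. certified medication aides 1 < 2 → not met
7. infection-control audit 126 days ago vs limit 120 → not met
8. resident-rights training 176 days ago vs limit 180 → met
9. admission agreement template present → met
Not met: 2, 3, 4, 5, 6, 7

2, 3, 4, 5, 6, 7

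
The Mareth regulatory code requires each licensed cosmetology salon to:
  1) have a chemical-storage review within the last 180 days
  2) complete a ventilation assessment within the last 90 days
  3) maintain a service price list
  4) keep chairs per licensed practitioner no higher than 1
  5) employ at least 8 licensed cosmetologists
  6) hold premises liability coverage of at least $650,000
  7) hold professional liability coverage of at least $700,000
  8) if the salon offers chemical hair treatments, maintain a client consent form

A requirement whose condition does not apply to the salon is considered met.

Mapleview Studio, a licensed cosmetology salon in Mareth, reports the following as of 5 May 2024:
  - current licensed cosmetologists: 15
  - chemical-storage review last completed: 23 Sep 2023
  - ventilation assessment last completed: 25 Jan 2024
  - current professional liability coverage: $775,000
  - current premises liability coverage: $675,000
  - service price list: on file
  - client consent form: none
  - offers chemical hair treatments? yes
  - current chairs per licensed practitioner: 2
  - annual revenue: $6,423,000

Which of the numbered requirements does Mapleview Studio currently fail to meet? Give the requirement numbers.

1. chemical-storage review 225 days ago vs limit 180 → not met
2. ventilation assessment 101 days ago vs limit 90 → not met
3. service price list present → met
4. chairs per licensed practitioner 2 > 1 → not met
5. licensed cosmetologists 15 ≥ 8 → met
6. premises liability coverage $675,000 ≥ $650,000 → met
7. professional liability coverage $775,000 ≥ $700,000 → met
8. condition 'offers chemical hair treatments' holds; client consent form absent → not met
Not met: 1, 2, 4, 8

1, 2, 4, 8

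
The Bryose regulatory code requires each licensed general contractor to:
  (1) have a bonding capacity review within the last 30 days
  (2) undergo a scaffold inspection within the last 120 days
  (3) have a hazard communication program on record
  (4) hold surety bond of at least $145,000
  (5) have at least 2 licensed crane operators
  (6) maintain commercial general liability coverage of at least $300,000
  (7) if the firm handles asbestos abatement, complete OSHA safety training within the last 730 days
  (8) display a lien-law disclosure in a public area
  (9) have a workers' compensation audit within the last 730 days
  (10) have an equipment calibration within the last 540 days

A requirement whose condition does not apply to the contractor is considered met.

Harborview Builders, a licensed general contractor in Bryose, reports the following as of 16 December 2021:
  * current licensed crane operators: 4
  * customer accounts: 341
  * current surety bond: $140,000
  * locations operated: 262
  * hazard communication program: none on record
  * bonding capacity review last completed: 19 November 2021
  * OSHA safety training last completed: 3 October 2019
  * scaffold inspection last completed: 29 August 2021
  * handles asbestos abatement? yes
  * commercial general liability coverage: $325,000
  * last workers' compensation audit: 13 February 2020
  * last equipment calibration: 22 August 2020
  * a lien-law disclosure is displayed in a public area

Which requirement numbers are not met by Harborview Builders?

1. bonding capacity review 27 days ago vs limit 30 → met
2. scaffold inspection 109 days ago vs limit 120 → met
3. hazard communication program absent → not met
4. surety bond $140,000 < $145,000 → not met
5. licensed crane operators 4 ≥ 2 → met
6. commercial general liability coverage $325,000 ≥ $300,000 → met
7. condition 'handles asbestos abatement' holds; OSHA safety training 805 days ago vs limit 730 → not met
8. lien-law disclosure present → met
9. workers' compensation audit 672 days ago vs limit 730 → met
10. equipment calibration 481 days ago vs limit 540 → met
Not met: 3, 4, 7

3, 4, 7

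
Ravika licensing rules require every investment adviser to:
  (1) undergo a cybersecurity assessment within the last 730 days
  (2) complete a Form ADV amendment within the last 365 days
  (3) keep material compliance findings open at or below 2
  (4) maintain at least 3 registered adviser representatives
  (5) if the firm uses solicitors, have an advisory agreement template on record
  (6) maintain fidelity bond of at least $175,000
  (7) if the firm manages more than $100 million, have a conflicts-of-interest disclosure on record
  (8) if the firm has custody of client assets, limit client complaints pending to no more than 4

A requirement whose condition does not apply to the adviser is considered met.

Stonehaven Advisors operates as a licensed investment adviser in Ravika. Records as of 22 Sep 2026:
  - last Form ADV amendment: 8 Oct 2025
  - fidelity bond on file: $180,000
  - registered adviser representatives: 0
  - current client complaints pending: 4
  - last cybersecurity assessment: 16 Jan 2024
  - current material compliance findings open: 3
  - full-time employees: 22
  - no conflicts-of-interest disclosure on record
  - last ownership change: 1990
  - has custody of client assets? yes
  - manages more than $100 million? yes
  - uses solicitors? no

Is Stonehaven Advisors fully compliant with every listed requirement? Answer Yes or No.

1. cybersecurity assessment 980 days ago vs limit 730 → not met
2. Form ADV amendment 349 days ago vs limit 365 → met
3. material compliance findings open 3 > 2 → not met
4. registered adviser representatives 0 < 3 → not met
5. condition 'uses solicitors' does not hold → requirement n/a → met
6. fidelity bond $180,000 ≥ $175,000 → met
7. condition 'manages more than $100 million' holds; conflicts-of-interest disclosure absent → not met
8. condition 'has custody of client assets' holds; client complaints pending 4 ≤ 4 → met
Not met: 1, 3, 4, 7

No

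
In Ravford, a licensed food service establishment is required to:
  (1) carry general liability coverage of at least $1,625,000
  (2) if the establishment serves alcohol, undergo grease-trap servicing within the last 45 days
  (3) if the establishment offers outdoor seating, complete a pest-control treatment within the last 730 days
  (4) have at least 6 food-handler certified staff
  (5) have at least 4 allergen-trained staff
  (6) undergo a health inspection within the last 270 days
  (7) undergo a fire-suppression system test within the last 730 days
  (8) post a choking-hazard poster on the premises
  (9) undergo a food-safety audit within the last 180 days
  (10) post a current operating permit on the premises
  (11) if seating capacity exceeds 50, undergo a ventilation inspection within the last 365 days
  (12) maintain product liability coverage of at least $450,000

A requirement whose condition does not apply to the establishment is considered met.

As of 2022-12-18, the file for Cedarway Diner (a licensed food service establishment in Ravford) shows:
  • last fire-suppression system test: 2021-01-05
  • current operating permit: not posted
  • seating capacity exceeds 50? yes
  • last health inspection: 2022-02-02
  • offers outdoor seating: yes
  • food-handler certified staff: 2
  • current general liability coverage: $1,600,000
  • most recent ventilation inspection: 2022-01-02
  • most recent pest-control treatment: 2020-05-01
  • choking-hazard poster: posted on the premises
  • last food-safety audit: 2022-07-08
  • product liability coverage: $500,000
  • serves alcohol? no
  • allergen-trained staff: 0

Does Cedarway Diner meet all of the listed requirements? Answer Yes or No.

No

1. general liability coverage $1,600,000 < $1,625,000 → not met
2. condition 'serves alcohol' does not hold → requirement n/a → met
3. condition 'offers outdoor seating' holds; pest-control treatment 961 days ago vs limit 730 → not met
4. food-handler certified staff 2 < 6 → not met
5. allergen-trained staff 0 < 4 → not met
6. health inspection 319 days ago vs limit 270 → not met
7. fire-suppression system test 712 days ago vs limit 730 → met
8. choking-hazard poster present → met
9. food-safety audit 163 days ago vs limit 180 → met
10. current operating permit absent → not met
11. condition 'seating capacity exceeds 50' holds; ventilation inspection 350 days ago vs limit 365 → met
12. product liability coverage $500,000 ≥ $450,000 → met
Not met: 1, 3, 4, 5, 6, 10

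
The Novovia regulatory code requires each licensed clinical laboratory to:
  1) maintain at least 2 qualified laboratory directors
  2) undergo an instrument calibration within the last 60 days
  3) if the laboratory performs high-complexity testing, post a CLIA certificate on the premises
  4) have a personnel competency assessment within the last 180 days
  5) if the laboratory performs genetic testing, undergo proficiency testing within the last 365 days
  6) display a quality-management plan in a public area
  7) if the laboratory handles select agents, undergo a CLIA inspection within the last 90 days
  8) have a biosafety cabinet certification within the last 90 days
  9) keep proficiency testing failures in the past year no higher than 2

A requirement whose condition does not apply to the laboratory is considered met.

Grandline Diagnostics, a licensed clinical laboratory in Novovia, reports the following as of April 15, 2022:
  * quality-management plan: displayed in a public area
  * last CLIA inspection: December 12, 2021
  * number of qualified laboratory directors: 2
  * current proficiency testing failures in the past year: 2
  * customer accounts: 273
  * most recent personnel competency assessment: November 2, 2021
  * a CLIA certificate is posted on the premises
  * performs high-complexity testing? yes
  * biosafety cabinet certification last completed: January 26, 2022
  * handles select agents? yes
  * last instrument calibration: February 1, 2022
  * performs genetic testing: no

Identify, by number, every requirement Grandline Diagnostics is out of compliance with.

2, 7

1. qualified laboratory directors 2 ≥ 2 → met
2. instrument calibration 73 days ago vs limit 60 → not met
3. condition 'performs high-complexity testing' holds; CLIA certificate present → met
4. personnel competency assessment 164 days ago vs limit 180 → met
5. condition 'performs genetic testing' does not hold → requirement n/a → met
6. quality-management plan present → met
7. condition 'handles select agents' holds; CLIA inspection 124 days ago vs limit 90 → not met
8. biosafety cabinet certification 79 days ago vs limit 90 → met
9. proficiency testing failures in the past year 2 ≤ 2 → met
Not met: 2, 7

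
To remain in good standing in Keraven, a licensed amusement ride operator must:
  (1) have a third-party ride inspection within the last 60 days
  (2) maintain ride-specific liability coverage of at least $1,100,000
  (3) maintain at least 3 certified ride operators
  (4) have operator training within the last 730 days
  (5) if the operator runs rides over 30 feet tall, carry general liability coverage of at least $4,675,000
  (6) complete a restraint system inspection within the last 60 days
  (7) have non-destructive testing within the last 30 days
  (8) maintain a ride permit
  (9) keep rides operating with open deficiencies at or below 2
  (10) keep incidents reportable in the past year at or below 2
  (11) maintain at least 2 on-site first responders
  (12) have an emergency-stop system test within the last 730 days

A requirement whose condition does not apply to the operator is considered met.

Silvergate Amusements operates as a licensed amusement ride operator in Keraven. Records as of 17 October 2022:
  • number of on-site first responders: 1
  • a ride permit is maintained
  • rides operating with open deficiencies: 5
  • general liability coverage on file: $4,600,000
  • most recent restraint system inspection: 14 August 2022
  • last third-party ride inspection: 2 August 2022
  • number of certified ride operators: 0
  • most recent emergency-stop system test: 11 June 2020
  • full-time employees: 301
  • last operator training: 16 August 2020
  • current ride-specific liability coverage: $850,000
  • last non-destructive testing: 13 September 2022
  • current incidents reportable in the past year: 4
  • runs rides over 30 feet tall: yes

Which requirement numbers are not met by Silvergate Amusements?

1. third-party ride inspection 76 days ago vs limit 60 → not met
2. ride-specific liability coverage $850,000 < $1,100,000 → not met
3. certified ride operators 0 < 3 → not met
4. operator training 792 days ago vs limit 730 → not met
5. condition 'runs rides over 30 feet tall' holds; general liability coverage $4,600,000 < $4,675,000 → not met
6. restraint system inspection 64 days ago vs limit 60 → not met
7. non-destructive testing 34 days ago vs limit 30 → not met
8. ride permit present → met
9. rides operating with open deficiencies 5 > 2 → not met
10. incidents reportable in the past year 4 > 2 → not met
11. on-site first responders 1 < 2 → not met
12. emergency-stop system test 858 days ago vs limit 730 → not met
Not met: 1, 2, 3, 4, 5, 6, 7, 9, 10, 11, 12

1, 2, 3, 4, 5, 6, 7, 9, 10, 11, 12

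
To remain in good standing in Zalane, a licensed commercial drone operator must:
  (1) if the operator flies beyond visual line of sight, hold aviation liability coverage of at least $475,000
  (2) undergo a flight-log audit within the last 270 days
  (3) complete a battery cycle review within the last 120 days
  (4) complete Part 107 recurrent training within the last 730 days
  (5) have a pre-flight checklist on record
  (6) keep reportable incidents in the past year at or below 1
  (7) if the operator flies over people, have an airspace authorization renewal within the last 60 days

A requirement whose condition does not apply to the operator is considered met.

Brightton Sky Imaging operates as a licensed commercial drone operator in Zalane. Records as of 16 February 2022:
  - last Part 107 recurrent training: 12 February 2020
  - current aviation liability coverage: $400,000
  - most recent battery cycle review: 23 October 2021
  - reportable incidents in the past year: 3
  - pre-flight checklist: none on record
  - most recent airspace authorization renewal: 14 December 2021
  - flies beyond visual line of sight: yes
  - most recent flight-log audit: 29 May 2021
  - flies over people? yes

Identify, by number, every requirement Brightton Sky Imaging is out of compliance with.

1, 4, 5, 6, 7

1. condition 'flies beyond visual line of sight' holds; aviation liability coverage $400,000 < $475,000 → not met
2. flight-log audit 263 days ago vs limit 270 → met
3. battery cycle review 116 days ago vs limit 120 → met
4. Part 107 recurrent training 735 days ago vs limit 730 → not met
5. pre-flight checklist absent → not met
6. reportable incidents in the past year 3 > 1 → not met
7. condition 'flies over people' holds; airspace authorization renewal 64 days ago vs limit 60 → not met
Not met: 1, 4, 5, 6, 7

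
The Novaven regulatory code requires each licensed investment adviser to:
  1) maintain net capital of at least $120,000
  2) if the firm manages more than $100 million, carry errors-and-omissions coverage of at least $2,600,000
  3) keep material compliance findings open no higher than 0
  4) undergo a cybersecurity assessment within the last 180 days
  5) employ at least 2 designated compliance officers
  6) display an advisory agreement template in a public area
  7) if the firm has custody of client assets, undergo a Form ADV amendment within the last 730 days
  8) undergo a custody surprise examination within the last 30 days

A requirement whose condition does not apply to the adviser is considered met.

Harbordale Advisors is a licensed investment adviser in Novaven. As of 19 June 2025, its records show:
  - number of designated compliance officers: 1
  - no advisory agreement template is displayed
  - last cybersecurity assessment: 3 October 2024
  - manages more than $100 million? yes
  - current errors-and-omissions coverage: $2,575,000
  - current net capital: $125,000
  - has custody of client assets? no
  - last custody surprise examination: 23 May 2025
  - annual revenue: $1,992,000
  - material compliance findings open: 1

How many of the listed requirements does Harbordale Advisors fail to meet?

1. net capital $125,000 ≥ $120,000 → met
2. condition 'manages more than $100 million' holds; errors-and-omissions coverage $2,575,000 < $2,600,000 → not met
3. material compliance findings open 1 > 0 → not met
4. cybersecurity assessment 259 days ago vs limit 180 → not met
5. designated compliance officers 1 < 2 → not met
6. advisory agreement template absent → not met
7. condition 'has custody of client assets' does not hold → requirement n/a → met
8. custody surprise examination 27 days ago vs limit 30 → met
Not met: 5 of 8

5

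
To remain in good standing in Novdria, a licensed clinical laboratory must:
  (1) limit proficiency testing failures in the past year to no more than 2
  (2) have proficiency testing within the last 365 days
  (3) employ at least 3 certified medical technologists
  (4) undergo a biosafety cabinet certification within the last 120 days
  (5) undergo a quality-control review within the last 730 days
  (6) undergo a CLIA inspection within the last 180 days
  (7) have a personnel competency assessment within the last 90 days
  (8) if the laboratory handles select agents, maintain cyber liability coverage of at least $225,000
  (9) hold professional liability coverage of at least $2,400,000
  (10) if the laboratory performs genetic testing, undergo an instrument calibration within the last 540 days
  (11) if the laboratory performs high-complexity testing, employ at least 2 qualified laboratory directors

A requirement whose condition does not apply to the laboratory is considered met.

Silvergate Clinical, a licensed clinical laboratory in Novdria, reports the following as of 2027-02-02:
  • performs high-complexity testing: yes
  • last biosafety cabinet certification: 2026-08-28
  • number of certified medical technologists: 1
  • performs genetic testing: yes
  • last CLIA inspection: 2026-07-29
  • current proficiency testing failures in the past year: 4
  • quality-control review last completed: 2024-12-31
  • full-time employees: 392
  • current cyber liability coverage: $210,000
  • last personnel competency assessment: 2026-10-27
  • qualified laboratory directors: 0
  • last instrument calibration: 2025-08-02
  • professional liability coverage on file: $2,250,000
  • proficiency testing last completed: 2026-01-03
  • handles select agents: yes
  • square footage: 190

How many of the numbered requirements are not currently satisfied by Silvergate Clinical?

1. proficiency testing failures in the past year 4 > 2 → not met
2. proficiency testing 395 days ago vs limit 365 → not met
3. certified medical technologists 1 < 3 → not met
4. biosafety cabinet certification 158 days ago vs limit 120 → not met
5. quality-control review 763 days ago vs limit 730 → not met
6. CLIA inspection 188 days ago vs limit 180 → not met
7. personnel competency assessment 98 days ago vs limit 90 → not met
8. condition 'handles select agents' holds; cyber liability coverage $210,000 < $225,000 → not met
9. professional liability coverage $2,250,000 < $2,400,000 → not met
10. condition 'performs genetic testing' holds; instrument calibration 549 days ago vs limit 540 → not met
11. condition 'performs high-complexity testing' holds; qualified laboratory directors 0 < 2 → not met
Not met: 11 of 11

11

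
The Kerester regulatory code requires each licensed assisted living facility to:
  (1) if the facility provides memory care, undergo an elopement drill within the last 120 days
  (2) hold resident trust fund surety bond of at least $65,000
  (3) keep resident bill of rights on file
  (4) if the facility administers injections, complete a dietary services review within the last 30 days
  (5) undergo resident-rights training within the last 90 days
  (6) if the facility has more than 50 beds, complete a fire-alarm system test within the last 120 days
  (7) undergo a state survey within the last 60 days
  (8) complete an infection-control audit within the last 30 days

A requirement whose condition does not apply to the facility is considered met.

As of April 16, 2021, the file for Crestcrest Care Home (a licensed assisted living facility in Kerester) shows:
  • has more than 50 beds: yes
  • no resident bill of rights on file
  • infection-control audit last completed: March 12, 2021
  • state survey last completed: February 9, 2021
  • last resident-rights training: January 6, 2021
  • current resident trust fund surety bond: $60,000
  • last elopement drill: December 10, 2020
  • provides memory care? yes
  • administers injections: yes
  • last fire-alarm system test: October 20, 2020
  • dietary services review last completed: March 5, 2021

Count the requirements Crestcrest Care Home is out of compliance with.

1. condition 'provides memory care' holds; elopement drill 127 days ago vs limit 120 → not met
2. resident trust fund surety bond $60,000 < $65,000 → not met
3. resident bill of rights absent → not met
4. condition 'administers injections' holds; dietary services review 42 days ago vs limit 30 → not met
5. resident-rights training 100 days ago vs limit 90 → not met
6. condition 'has more than 50 beds' holds; fire-alarm system test 178 days ago vs limit 120 → not met
7. state survey 66 days ago vs limit 60 → not met
8. infection-control audit 35 days ago vs limit 30 → not met
Not met: 8 of 8

8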